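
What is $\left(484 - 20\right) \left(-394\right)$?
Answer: $-182816$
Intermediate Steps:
$\left(484 - 20\right) \left(-394\right) = 464 \left(-394\right) = -182816$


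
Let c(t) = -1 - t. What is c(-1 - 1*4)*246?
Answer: 984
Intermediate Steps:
c(-1 - 1*4)*246 = (-1 - (-1 - 1*4))*246 = (-1 - (-1 - 4))*246 = (-1 - 1*(-5))*246 = (-1 + 5)*246 = 4*246 = 984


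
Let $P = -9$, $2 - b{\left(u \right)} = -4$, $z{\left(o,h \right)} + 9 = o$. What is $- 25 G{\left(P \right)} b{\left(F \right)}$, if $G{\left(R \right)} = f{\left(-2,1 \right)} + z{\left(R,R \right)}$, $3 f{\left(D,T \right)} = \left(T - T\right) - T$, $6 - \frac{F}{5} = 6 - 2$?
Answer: $2750$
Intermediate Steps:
$F = 10$ ($F = 30 - 5 \left(6 - 2\right) = 30 - 20 = 10$)
$f{\left(D,T \right)} = - \frac{T}{3}$ ($f{\left(D,T \right)} = \frac{\left(T - T\right) - T}{3} = \frac{0 - T}{3} = \frac{\left(-1\right) T}{3} = - \frac{T}{3}$)
$z{\left(o,h \right)} = -9 + o$
$b{\left(u \right)} = 6$ ($b{\left(u \right)} = 2 - -4 = 2 + 4 = 6$)
$G{\left(R \right)} = - \frac{28}{3} + R$ ($G{\left(R \right)} = \left(- \frac{1}{3}\right) 1 + \left(-9 + R\right) = - \frac{1}{3} + \left(-9 + R\right) = - \frac{28}{3} + R$)
$- 25 G{\left(P \right)} b{\left(F \right)} = - 25 \left(- \frac{28}{3} - 9\right) 6 = \left(-25\right) \left(- \frac{55}{3}\right) 6 = \frac{1375}{3} \cdot 6 = 2750$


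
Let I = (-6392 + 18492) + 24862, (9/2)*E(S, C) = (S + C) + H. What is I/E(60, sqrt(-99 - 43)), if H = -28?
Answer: 2661264/583 - 166329*I*sqrt(142)/1166 ≈ 4564.8 - 1699.9*I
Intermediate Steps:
E(S, C) = -56/9 + 2*C/9 + 2*S/9 (E(S, C) = 2*((S + C) - 28)/9 = 2*((C + S) - 28)/9 = 2*(-28 + C + S)/9 = -56/9 + 2*C/9 + 2*S/9)
I = 36962 (I = 12100 + 24862 = 36962)
I/E(60, sqrt(-99 - 43)) = 36962/(-56/9 + 2*sqrt(-99 - 43)/9 + (2/9)*60) = 36962/(-56/9 + 2*sqrt(-142)/9 + 40/3) = 36962/(-56/9 + 2*(I*sqrt(142))/9 + 40/3) = 36962/(-56/9 + 2*I*sqrt(142)/9 + 40/3) = 36962/(64/9 + 2*I*sqrt(142)/9)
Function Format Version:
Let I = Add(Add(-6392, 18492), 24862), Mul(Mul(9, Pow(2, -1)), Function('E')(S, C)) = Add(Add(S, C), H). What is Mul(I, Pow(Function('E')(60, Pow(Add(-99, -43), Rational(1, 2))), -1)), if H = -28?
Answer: Add(Rational(2661264, 583), Mul(Rational(-166329, 1166), I, Pow(142, Rational(1, 2)))) ≈ Add(4564.8, Mul(-1699.9, I))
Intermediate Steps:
Function('E')(S, C) = Add(Rational(-56, 9), Mul(Rational(2, 9), C), Mul(Rational(2, 9), S)) (Function('E')(S, C) = Mul(Rational(2, 9), Add(Add(S, C), -28)) = Mul(Rational(2, 9), Add(Add(C, S), -28)) = Mul(Rational(2, 9), Add(-28, C, S)) = Add(Rational(-56, 9), Mul(Rational(2, 9), C), Mul(Rational(2, 9), S)))
I = 36962 (I = Add(12100, 24862) = 36962)
Mul(I, Pow(Function('E')(60, Pow(Add(-99, -43), Rational(1, 2))), -1)) = Mul(36962, Pow(Add(Rational(-56, 9), Mul(Rational(2, 9), Pow(Add(-99, -43), Rational(1, 2))), Mul(Rational(2, 9), 60)), -1)) = Mul(36962, Pow(Add(Rational(-56, 9), Mul(Rational(2, 9), Pow(-142, Rational(1, 2))), Rational(40, 3)), -1)) = Mul(36962, Pow(Add(Rational(-56, 9), Mul(Rational(2, 9), Mul(I, Pow(142, Rational(1, 2)))), Rational(40, 3)), -1)) = Mul(36962, Pow(Add(Rational(-56, 9), Mul(Rational(2, 9), I, Pow(142, Rational(1, 2))), Rational(40, 3)), -1)) = Mul(36962, Pow(Add(Rational(64, 9), Mul(Rational(2, 9), I, Pow(142, Rational(1, 2)))), -1))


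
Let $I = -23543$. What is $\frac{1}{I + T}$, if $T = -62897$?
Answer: $- \frac{1}{86440} \approx -1.1569 \cdot 10^{-5}$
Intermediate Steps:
$\frac{1}{I + T} = \frac{1}{-23543 - 62897} = \frac{1}{-86440} = - \frac{1}{86440}$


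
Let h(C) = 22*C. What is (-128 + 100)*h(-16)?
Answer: 9856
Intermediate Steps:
(-128 + 100)*h(-16) = (-128 + 100)*(22*(-16)) = -28*(-352) = 9856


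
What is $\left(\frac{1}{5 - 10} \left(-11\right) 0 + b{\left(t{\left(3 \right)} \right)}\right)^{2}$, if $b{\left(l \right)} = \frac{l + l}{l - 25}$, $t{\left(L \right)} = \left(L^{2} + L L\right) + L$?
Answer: $\frac{441}{4} \approx 110.25$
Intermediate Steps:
$t{\left(L \right)} = L + 2 L^{2}$ ($t{\left(L \right)} = \left(L^{2} + L^{2}\right) + L = 2 L^{2} + L = L + 2 L^{2}$)
$b{\left(l \right)} = \frac{2 l}{-25 + l}$
$\left(\frac{1}{5 - 10} \left(-11\right) 0 + b{\left(t{\left(3 \right)} \right)}\right)^{2} = \left(\frac{1}{5 - 10} \left(-11\right) 0 + \frac{2 \cdot 3 \left(1 + 2 \cdot 3\right)}{-25 + 3 \left(1 + 2 \cdot 3\right)}\right)^{2} = \left(\frac{1}{-5} \left(-11\right) 0 + \frac{2 \cdot 3 \left(1 + 6\right)}{-25 + 3 \left(1 + 6\right)}\right)^{2} = \left(\left(- \frac{1}{5}\right) \left(-11\right) 0 + \frac{2 \cdot 3 \cdot 7}{-25 + 3 \cdot 7}\right)^{2} = \left(\frac{11}{5} \cdot 0 + 2 \cdot 21 \frac{1}{-25 + 21}\right)^{2} = \left(0 + 2 \cdot 21 \frac{1}{-4}\right)^{2} = \left(0 + 2 \cdot 21 \left(- \frac{1}{4}\right)\right)^{2} = \left(0 - \frac{21}{2}\right)^{2} = \left(- \frac{21}{2}\right)^{2} = \frac{441}{4}$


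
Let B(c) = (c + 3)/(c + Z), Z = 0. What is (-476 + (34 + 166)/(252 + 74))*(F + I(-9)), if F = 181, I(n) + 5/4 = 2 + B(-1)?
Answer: -13928468/163 ≈ -85451.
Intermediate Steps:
B(c) = (3 + c)/c (B(c) = (c + 3)/(c + 0) = (3 + c)/c)
I(n) = -5/4 (I(n) = -5/4 + (2 + (3 - 1)/(-1)) = -5/4 + (2 - 1*2) = -5/4 + (2 - 2) = -5/4 + 0 = -5/4)
(-476 + (34 + 166)/(252 + 74))*(F + I(-9)) = (-476 + (34 + 166)/(252 + 74))*(181 - 5/4) = (-476 + 200/326)*(719/4) = (-476 + 200*(1/326))*(719/4) = (-476 + 100/163)*(719/4) = -77488/163*719/4 = -13928468/163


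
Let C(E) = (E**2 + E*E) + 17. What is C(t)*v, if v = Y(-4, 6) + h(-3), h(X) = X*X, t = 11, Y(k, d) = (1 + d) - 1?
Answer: 3885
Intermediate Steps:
Y(k, d) = d
h(X) = X**2
C(E) = 17 + 2*E**2 (C(E) = (E**2 + E**2) + 17 = 2*E**2 + 17 = 17 + 2*E**2)
v = 15 (v = 6 + (-3)**2 = 6 + 9 = 15)
C(t)*v = (17 + 2*11**2)*15 = (17 + 2*121)*15 = (17 + 242)*15 = 259*15 = 3885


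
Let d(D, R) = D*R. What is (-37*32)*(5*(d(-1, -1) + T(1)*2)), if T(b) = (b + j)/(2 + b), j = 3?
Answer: -65120/3 ≈ -21707.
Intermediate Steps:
T(b) = (3 + b)/(2 + b) (T(b) = (b + 3)/(2 + b) = (3 + b)/(2 + b))
(-37*32)*(5*(d(-1, -1) + T(1)*2)) = (-37*32)*(5*(-1*(-1) + ((3 + 1)/(2 + 1))*2)) = -5920*(1 + (4/3)*2) = -5920*(1 + 8/3) = -5920*11/3 = -1184*55/3 = -65120/3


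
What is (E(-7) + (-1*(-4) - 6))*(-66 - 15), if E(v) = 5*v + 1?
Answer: 2916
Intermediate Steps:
E(v) = 1 + 5*v
(E(-7) + (-1*(-4) - 6))*(-66 - 15) = ((1 + 5*(-7)) + (-1*(-4) - 6))*(-66 - 15) = ((1 - 35) + (4 - 6))*(-81) = (-34 - 2)*(-81) = -36*(-81) = 2916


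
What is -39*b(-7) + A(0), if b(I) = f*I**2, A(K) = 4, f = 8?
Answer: -15284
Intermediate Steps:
b(I) = 8*I**2
-39*b(-7) + A(0) = -312*(-7)**2 + 4 = -312*49 + 4 = -39*392 + 4 = -15288 + 4 = -15284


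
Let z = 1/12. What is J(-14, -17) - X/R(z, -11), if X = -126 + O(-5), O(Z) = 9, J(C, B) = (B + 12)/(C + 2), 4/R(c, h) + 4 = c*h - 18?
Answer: -32155/48 ≈ -669.90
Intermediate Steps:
z = 1/12 ≈ 0.083333
R(c, h) = 4/(-22 + c*h) (R(c, h) = 4/(-4 + (c*h - 18)) = 4/(-4 + (-18 + c*h)) = 4/(-22 + c*h))
J(C, B) = (12 + B)/(2 + C)
X = -117 (X = -126 + 9 = -117)
J(-14, -17) - X/R(z, -11) = (12 - 17)/(2 - 14) - (-117)/(4/(-22 + (1/12)*(-11))) = -5/(-12) - (-117)/(4/(-22 - 11/12)) = -1/12*(-5) - (-117)/(4/(-275/12)) = 5/12 - (-117)/(4*(-12/275)) = 5/12 - (-117)/(-48/275) = 5/12 - (-117)*(-275)/48 = 5/12 - 1*10725/16 = 5/12 - 10725/16 = -32155/48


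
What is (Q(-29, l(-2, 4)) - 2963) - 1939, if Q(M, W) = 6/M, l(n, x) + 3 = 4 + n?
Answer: -142164/29 ≈ -4902.2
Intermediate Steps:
l(n, x) = 1 + n (l(n, x) = -3 + (4 + n) = 1 + n)
(Q(-29, l(-2, 4)) - 2963) - 1939 = (6/(-29) - 2963) - 1939 = (6*(-1/29) - 2963) - 1939 = (-6/29 - 2963) - 1939 = -85933/29 - 1939 = -142164/29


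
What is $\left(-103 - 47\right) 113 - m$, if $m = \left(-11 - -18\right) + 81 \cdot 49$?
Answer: $-20926$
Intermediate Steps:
$m = 3976$ ($m = \left(-11 + 18\right) + 3969 = 7 + 3969 = 3976$)
$\left(-103 - 47\right) 113 - m = \left(-103 - 47\right) 113 - 3976 = \left(-150\right) 113 - 3976 = -16950 - 3976 = -20926$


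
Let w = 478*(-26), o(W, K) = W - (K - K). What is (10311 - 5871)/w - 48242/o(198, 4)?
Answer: -75053837/307593 ≈ -244.00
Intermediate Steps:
o(W, K) = W (o(W, K) = W - 1*0 = W + 0 = W)
w = -12428
(10311 - 5871)/w - 48242/o(198, 4) = (10311 - 5871)/(-12428) - 48242/198 = 4440*(-1/12428) - 48242*1/198 = -1110/3107 - 24121/99 = -75053837/307593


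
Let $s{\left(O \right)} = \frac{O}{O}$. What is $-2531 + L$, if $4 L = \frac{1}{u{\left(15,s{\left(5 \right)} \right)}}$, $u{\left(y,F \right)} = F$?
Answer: $- \frac{10123}{4} \approx -2530.8$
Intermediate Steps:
$s{\left(O \right)} = 1$
$L = \frac{1}{4}$ ($L = \frac{1}{4 \cdot 1} = \frac{1}{4} \cdot 1 = \frac{1}{4} \approx 0.25$)
$-2531 + L = -2531 + \frac{1}{4} = - \frac{10123}{4}$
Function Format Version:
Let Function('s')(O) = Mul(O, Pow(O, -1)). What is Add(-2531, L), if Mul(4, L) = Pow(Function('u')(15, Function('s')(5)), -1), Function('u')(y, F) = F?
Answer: Rational(-10123, 4) ≈ -2530.8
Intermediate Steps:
Function('s')(O) = 1
L = Rational(1, 4) (L = Mul(Rational(1, 4), Pow(1, -1)) = Mul(Rational(1, 4), 1) = Rational(1, 4) ≈ 0.25000)
Add(-2531, L) = Add(-2531, Rational(1, 4)) = Rational(-10123, 4)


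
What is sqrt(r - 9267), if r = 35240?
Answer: sqrt(25973) ≈ 161.16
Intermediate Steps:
sqrt(r - 9267) = sqrt(35240 - 9267) = sqrt(25973)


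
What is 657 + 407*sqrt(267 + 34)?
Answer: 657 + 407*sqrt(301) ≈ 7718.2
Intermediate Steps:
657 + 407*sqrt(267 + 34) = 657 + 407*sqrt(301)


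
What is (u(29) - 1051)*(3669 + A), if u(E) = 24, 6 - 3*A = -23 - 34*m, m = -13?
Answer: -10880038/3 ≈ -3.6267e+6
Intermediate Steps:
A = -413/3 (A = 2 - (-23 - 34*(-13))/3 = 2 - (-23 + 442)/3 = 2 - ⅓*419 = 2 - 419/3 = -413/3 ≈ -137.67)
(u(29) - 1051)*(3669 + A) = (24 - 1051)*(3669 - 413/3) = -1027*10594/3 = -10880038/3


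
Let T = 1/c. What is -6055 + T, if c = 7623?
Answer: -46157264/7623 ≈ -6055.0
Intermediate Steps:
T = 1/7623 ≈ 0.00013118
-6055 + T = -6055 + 1/7623 = -46157264/7623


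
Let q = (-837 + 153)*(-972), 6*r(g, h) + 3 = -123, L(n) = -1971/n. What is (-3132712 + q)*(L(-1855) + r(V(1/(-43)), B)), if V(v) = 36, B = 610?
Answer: 13038783168/265 ≈ 4.9203e+7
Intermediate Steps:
r(g, h) = -21 (r(g, h) = -½ + (⅙)*(-123) = -½ - 41/2 = -21)
q = 664848 (q = -684*(-972) = 664848)
(-3132712 + q)*(L(-1855) + r(V(1/(-43)), B)) = (-3132712 + 664848)*(-1971/(-1855) - 21) = -2467864*(-1971*(-1/1855) - 21) = -2467864*(1971/1855 - 21) = -2467864*(-36984/1855) = 13038783168/265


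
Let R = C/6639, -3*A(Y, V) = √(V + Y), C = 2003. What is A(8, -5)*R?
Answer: -2003*√3/19917 ≈ -0.17419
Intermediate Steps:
A(Y, V) = -√(V + Y)/3
R = 2003/6639 ≈ 0.30170
A(8, -5)*R = -√(-5 + 8)/3*(2003/6639) = -√3/3*(2003/6639) = -2003*√3/19917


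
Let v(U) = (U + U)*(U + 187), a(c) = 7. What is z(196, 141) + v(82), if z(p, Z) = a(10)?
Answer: 44123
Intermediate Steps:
z(p, Z) = 7
v(U) = 2*U*(187 + U) (v(U) = (2*U)*(187 + U) = 2*U*(187 + U))
z(196, 141) + v(82) = 7 + 2*82*(187 + 82) = 7 + 2*82*269 = 7 + 44116 = 44123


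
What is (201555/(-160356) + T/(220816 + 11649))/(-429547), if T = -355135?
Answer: 6920167409/1067486079322292 ≈ 6.4827e-6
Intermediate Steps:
(201555/(-160356) + T/(220816 + 11649))/(-429547) = (201555/(-160356) - 355135/(220816 + 11649))/(-429547) = (201555*(-1/160356) - 355135/232465)*(-1/429547) = (-67185/53452 - 355135*1/232465)*(-1/429547) = (-67185/53452 - 71027/46493)*(-1/429547) = -6920167409/2485143836*(-1/429547) = 6920167409/1067486079322292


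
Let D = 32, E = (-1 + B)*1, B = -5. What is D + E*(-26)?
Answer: 188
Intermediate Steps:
E = -6 (E = (-1 - 5)*1 = -6*1 = -6)
D + E*(-26) = 32 - 6*(-26) = 32 + 156 = 188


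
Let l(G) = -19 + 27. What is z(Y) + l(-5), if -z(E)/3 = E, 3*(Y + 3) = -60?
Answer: 77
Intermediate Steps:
Y = -23 (Y = -3 + (⅓)*(-60) = -3 - 20 = -23)
z(E) = -3*E
l(G) = 8
z(Y) + l(-5) = -3*(-23) + 8 = 69 + 8 = 77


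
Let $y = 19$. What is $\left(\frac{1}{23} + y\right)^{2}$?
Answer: $\frac{191844}{529} \approx 362.65$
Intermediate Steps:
$\left(\frac{1}{23} + y\right)^{2} = \left(\frac{1}{23} + 19\right)^{2} = \left(\frac{438}{23}\right)^{2} = \frac{191844}{529}$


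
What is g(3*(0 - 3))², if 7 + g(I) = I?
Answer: 256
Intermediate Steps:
g(I) = -7 + I
g(3*(0 - 3))² = (-7 + 3*(0 - 3))² = (-7 + 3*(-3))² = (-7 - 9)² = (-16)² = 256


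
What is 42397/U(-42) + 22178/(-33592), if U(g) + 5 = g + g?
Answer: -54852841/114988 ≈ -477.03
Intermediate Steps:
U(g) = -5 + 2*g (U(g) = -5 + (g + g) = -5 + 2*g)
42397/U(-42) + 22178/(-33592) = 42397/(-5 + 2*(-42)) + 22178/(-33592) = 42397/(-5 - 84) + 22178*(-1/33592) = 42397/(-89) - 853/1292 = 42397*(-1/89) - 853/1292 = -42397/89 - 853/1292 = -54852841/114988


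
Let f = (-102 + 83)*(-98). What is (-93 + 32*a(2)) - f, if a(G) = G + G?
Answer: -1827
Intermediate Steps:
a(G) = 2*G
f = 1862 (f = -19*(-98) = 1862)
(-93 + 32*a(2)) - f = (-93 + 32*(2*2)) - 1*1862 = (-93 + 32*4) - 1862 = (-93 + 128) - 1862 = 35 - 1862 = -1827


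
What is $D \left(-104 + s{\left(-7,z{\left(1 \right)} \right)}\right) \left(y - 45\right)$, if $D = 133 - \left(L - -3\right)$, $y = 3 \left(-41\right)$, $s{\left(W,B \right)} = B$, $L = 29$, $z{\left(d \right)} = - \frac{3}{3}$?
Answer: $1781640$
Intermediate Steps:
$z{\left(d \right)} = -1$ ($z{\left(d \right)} = \left(-3\right) \frac{1}{3} = -1$)
$y = -123$
$D = 101$ ($D = 133 - \left(29 - -3\right) = 133 - \left(29 + 3\right) = 133 - 32 = 101$)
$D \left(-104 + s{\left(-7,z{\left(1 \right)} \right)}\right) \left(y - 45\right) = 101 \left(-104 - 1\right) \left(-123 - 45\right) = 101 \left(\left(-105\right) \left(-168\right)\right) = 101 \cdot 17640 = 1781640$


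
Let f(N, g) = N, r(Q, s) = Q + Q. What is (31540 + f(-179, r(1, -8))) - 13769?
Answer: 17592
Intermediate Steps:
r(Q, s) = 2*Q
(31540 + f(-179, r(1, -8))) - 13769 = (31540 - 179) - 13769 = 31361 - 13769 = 17592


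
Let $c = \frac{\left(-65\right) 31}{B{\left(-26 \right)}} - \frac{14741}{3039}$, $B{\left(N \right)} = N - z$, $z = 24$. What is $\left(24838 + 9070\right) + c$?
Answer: $\frac{1031541427}{30390} \approx 33943.0$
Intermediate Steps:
$B{\left(N \right)} = -24 + N$ ($B{\left(N \right)} = N - 24 = -24 + N$)
$c = \frac{1077307}{30390}$ ($c = \frac{\left(-65\right) 31}{-24 - 26} - \frac{14741}{3039} = - \frac{2015}{-50} - \frac{14741}{3039} = \left(-2015\right) \left(- \frac{1}{50}\right) - \frac{14741}{3039} = \frac{403}{10} - \frac{14741}{3039} = \frac{1077307}{30390} \approx 35.449$)
$\left(24838 + 9070\right) + c = \left(24838 + 9070\right) + \frac{1077307}{30390} = 33908 + \frac{1077307}{30390} = \frac{1031541427}{30390}$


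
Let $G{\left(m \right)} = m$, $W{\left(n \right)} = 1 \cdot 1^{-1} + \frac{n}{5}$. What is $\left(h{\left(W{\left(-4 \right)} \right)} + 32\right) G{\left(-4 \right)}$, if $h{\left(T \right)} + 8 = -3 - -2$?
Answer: $-92$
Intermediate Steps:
$W{\left(n \right)} = 1 + \frac{n}{5}$ ($W{\left(n \right)} = 1 \cdot 1 + n \frac{1}{5} = 1 + \frac{n}{5}$)
$h{\left(T \right)} = -9$ ($h{\left(T \right)} = -8 - 1 = -9$)
$\left(h{\left(W{\left(-4 \right)} \right)} + 32\right) G{\left(-4 \right)} = \left(-9 + 32\right) \left(-4\right) = 23 \left(-4\right) = -92$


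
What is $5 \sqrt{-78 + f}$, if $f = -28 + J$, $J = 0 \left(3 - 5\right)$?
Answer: $5 i \sqrt{106} \approx 51.478 i$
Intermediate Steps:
$J = 0$ ($J = 0 \left(-2\right) = 0$)
$f = -28$ ($f = -28 + 0 = -28$)
$5 \sqrt{-78 + f} = 5 \sqrt{-78 - 28} = 5 \sqrt{-106} = 5 i \sqrt{106}$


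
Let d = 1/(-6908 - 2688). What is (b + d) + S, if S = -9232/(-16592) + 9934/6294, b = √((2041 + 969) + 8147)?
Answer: 66848210969/31315960644 + √11157 ≈ 107.76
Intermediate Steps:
b = √11157 (b = √(3010 + 8147) = √11157 ≈ 105.63)
d = -1/9596 (d = 1/(-9596) = -1/9596 ≈ -0.00010421)
S = 6966598/3263439 (S = -9232*(-1/16592) + 9934*(1/6294) = 577/1037 + 4967/3147 = 6966598/3263439 ≈ 2.1347)
(b + d) + S = (√11157 - 1/9596) + 6966598/3263439 = (-1/9596 + √11157) + 6966598/3263439 = 66848210969/31315960644 + √11157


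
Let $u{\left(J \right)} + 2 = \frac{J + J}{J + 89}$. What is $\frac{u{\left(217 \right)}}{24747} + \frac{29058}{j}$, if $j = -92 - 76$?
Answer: $- \frac{18337009805}{106016148} \approx -172.96$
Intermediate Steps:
$j = -168$ ($j = -92 - 76 = -168$)
$u{\left(J \right)} = -2 + \frac{2 J}{89 + J}$ ($u{\left(J \right)} = -2 + \frac{J + J}{J + 89} = -2 + \frac{2 J}{89 + J}$)
$\frac{u{\left(217 \right)}}{24747} + \frac{29058}{j} = \frac{\left(-178\right) \frac{1}{89 + 217}}{24747} + \frac{29058}{-168} = - \frac{178}{306} \cdot \frac{1}{24747} + 29058 \left(- \frac{1}{168}\right) = \left(-178\right) \frac{1}{306} \cdot \frac{1}{24747} - \frac{4843}{28} = \left(- \frac{89}{153}\right) \frac{1}{24747} - \frac{4843}{28} = - \frac{89}{3786291} - \frac{4843}{28} = - \frac{18337009805}{106016148}$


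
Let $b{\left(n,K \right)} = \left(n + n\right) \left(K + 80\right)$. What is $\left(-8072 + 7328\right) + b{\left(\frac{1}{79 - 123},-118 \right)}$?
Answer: $- \frac{8165}{11} \approx -742.27$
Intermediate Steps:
$b{\left(n,K \right)} = 2 n \left(80 + K\right)$
$\left(-8072 + 7328\right) + b{\left(\frac{1}{79 - 123},-118 \right)} = \left(-8072 + 7328\right) + \frac{2 \left(80 - 118\right)}{79 - 123} = -744 + 2 \frac{1}{-44} \left(-38\right) = -744 + 2 \left(- \frac{1}{44}\right) \left(-38\right) = -744 + \frac{19}{11} = - \frac{8165}{11}$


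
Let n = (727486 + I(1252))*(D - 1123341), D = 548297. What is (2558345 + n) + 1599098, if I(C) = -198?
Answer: -418218443229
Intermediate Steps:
n = -418222600672 (n = (727486 - 198)*(548297 - 1123341) = 727288*(-575044) = -418222600672)
(2558345 + n) + 1599098 = (2558345 - 418222600672) + 1599098 = -418220042327 + 1599098 = -418218443229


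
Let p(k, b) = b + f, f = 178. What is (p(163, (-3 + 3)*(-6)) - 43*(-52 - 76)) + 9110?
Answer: 14792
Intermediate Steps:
p(k, b) = 178 + b (p(k, b) = b + 178 = 178 + b)
(p(163, (-3 + 3)*(-6)) - 43*(-52 - 76)) + 9110 = ((178 + (-3 + 3)*(-6)) - 43*(-52 - 76)) + 9110 = ((178 + 0*(-6)) - 43*(-128)) + 9110 = ((178 + 0) + 5504) + 9110 = (178 + 5504) + 9110 = 5682 + 9110 = 14792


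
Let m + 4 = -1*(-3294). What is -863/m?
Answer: -863/3290 ≈ -0.26231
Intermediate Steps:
m = 3290 (m = -4 - 1*(-3294) = -4 + 3294 = 3290)
-863/m = -863/3290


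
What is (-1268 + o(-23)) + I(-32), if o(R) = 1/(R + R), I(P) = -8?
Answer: -58697/46 ≈ -1276.0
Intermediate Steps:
o(R) = 1/(2*R)
(-1268 + o(-23)) + I(-32) = (-1268 + (½)/(-23)) - 8 = (-1268 + (½)*(-1/23)) - 8 = (-1268 - 1/46) - 8 = -58329/46 - 8 = -58697/46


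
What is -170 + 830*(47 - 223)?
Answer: -146250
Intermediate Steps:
-170 + 830*(47 - 223) = -170 + 830*(-176) = -170 - 146080 = -146250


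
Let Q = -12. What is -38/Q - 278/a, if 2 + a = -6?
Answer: 455/12 ≈ 37.917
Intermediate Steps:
a = -8 (a = -2 - 6 = -8)
-38/Q - 278/a = -38/(-12) - 278/(-8) = -38*(-1/12) - 278*(-1/8) = 19/6 + 139/4 = 455/12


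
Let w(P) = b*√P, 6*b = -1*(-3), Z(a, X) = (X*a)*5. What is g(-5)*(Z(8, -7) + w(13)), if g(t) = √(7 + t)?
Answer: √2*(-560 + √13)/2 ≈ -393.43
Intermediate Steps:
Z(a, X) = 5*X*a
b = ½ (b = (-1*(-3))/6 = (⅙)*3 = ½ ≈ 0.50000)
w(P) = √P/2
g(-5)*(Z(8, -7) + w(13)) = √(7 - 5)*(5*(-7)*8 + √13/2) = √2*(-280 + √13/2)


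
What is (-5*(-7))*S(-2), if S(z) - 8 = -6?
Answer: 70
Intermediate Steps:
S(z) = 2 (S(z) = 8 - 6 = 2)
(-5*(-7))*S(-2) = -5*(-7)*2 = 35*2 = 70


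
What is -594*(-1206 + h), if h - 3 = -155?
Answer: 806652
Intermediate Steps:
h = -152 (h = 3 - 155 = -152)
-594*(-1206 + h) = -594*(-1206 - 152) = -594*(-1358) = 806652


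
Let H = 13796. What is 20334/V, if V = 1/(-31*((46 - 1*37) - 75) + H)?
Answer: 322131228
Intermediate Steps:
V = 1/15842 (V = 1/(-31*((46 - 1*37) - 75) + 13796) = 1/(-31*((46 - 37) - 75) + 13796) = 1/(-31*(9 - 75) + 13796) = 1/(-31*(-66) + 13796) = 1/(2046 + 13796) = 1/15842 ≈ 6.3123e-5)
20334/V = 20334/(1/15842) = 20334*15842 = 322131228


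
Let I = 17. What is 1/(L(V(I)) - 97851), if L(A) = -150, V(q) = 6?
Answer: -1/98001 ≈ -1.0204e-5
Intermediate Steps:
1/(L(V(I)) - 97851) = 1/(-150 - 97851) = 1/(-98001) = -1/98001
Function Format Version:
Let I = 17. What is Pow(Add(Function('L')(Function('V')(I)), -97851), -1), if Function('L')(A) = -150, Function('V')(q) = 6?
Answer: Rational(-1, 98001) ≈ -1.0204e-5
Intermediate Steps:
Pow(Add(Function('L')(Function('V')(I)), -97851), -1) = Pow(Add(-150, -97851), -1) = Pow(-98001, -1) = Rational(-1, 98001)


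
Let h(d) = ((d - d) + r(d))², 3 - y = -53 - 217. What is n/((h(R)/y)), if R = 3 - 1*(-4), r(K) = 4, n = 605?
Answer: 165165/16 ≈ 10323.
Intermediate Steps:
y = 273 (y = 3 - (-53 - 217) = 3 - 1*(-270) = 3 + 270 = 273)
R = 7 (R = 3 + 4 = 7)
h(d) = 16 (h(d) = ((d - d) + 4)² = (0 + 4)² = 4² = 16)
n/((h(R)/y)) = 605/((16/273)) = 605/((16*(1/273))) = 605/(16/273) = 605*(273/16) = 165165/16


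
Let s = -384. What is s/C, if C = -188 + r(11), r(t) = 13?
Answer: 384/175 ≈ 2.1943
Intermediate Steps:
C = -175 (C = -188 + 13 = -175)
s/C = -384/(-175) = -384*(-1/175) = 384/175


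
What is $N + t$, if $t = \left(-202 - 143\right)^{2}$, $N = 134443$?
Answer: $253468$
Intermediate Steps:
$t = 119025$ ($t = \left(-345\right)^{2} = 119025$)
$N + t = 134443 + 119025 = 253468$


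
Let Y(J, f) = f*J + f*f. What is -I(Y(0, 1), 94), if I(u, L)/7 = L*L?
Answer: -61852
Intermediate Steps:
Y(J, f) = f² + J*f (Y(J, f) = J*f + f² = f² + J*f)
I(u, L) = 7*L² (I(u, L) = 7*(L*L) = 7*L²)
-I(Y(0, 1), 94) = -7*94² = -7*8836 = -1*61852 = -61852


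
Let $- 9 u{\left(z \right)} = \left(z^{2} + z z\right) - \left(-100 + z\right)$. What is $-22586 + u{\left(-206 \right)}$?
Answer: $- \frac{288452}{9} \approx -32050.0$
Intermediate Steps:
$u{\left(z \right)} = - \frac{100}{9} - \frac{2 z^{2}}{9} + \frac{z}{9}$ ($u{\left(z \right)} = - \frac{\left(z^{2} + z z\right) - \left(-100 + z\right)}{9} = - \frac{\left(z^{2} + z^{2}\right) - \left(-100 + z\right)}{9} = - \frac{2 z^{2} - \left(-100 + z\right)}{9} = - \frac{100 - z + 2 z^{2}}{9} = - \frac{100}{9} - \frac{2 z^{2}}{9} + \frac{z}{9}$)
$-22586 + u{\left(-206 \right)} = -22586 - \left(34 + \frac{84872}{9}\right) = -22586 - \frac{85178}{9} = - \frac{288452}{9}$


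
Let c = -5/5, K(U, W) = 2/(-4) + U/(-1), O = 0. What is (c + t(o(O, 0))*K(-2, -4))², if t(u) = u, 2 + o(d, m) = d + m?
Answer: 16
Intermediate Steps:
K(U, W) = -½ - U (K(U, W) = 2*(-¼) + U*(-1) = -½ - U)
o(d, m) = -2 + d + m (o(d, m) = -2 + (d + m) = -2 + d + m)
c = -1 (c = -5*⅕ = -1)
(c + t(o(O, 0))*K(-2, -4))² = (-1 + (-2 + 0 + 0)*(-½ - 1*(-2)))² = (-1 - 2*(-½ + 2))² = (-1 - 2*3/2)² = (-1 - 3)² = (-4)² = 16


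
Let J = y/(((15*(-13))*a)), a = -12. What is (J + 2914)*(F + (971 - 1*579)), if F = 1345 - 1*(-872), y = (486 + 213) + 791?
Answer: 1779403225/234 ≈ 7.6043e+6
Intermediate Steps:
y = 1490 (y = 699 + 791 = 1490)
J = 149/234 (J = 1490/(((15*(-13))*(-12))) = 1490/((-195*(-12))) = 1490/2340 = 1490*(1/2340) = 149/234 ≈ 0.63675)
F = 2217 (F = 1345 + 872 = 2217)
(J + 2914)*(F + (971 - 1*579)) = (149/234 + 2914)*(2217 + (971 - 1*579)) = 682025*(2217 + (971 - 579))/234 = 682025*(2217 + 392)/234 = (682025/234)*2609 = 1779403225/234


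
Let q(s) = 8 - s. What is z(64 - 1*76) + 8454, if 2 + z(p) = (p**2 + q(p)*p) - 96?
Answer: 8260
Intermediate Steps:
z(p) = -98 + p**2 + p*(8 - p) (z(p) = -2 + ((p**2 + (8 - p)*p) - 96) = -2 + ((p**2 + p*(8 - p)) - 96) = -2 + (-96 + p**2 + p*(8 - p)) = -98 + p**2 + p*(8 - p))
z(64 - 1*76) + 8454 = (-98 + 8*(64 - 1*76)) + 8454 = (-98 + 8*(64 - 76)) + 8454 = (-98 + 8*(-12)) + 8454 = (-98 - 96) + 8454 = -194 + 8454 = 8260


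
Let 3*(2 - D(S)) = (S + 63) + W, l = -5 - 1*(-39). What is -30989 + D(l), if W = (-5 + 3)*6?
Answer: -93046/3 ≈ -31015.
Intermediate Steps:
W = -12 (W = -2*6 = -12)
l = 34 (l = -5 + 39 = 34)
D(S) = -15 - S/3 (D(S) = 2 - ((S + 63) - 12)/3 = 2 - ((63 + S) - 12)/3 = 2 - (51 + S)/3 = 2 + (-17 - S/3) = -15 - S/3)
-30989 + D(l) = -30989 + (-15 - ⅓*34) = -30989 + (-15 - 34/3) = -30989 - 79/3 = -93046/3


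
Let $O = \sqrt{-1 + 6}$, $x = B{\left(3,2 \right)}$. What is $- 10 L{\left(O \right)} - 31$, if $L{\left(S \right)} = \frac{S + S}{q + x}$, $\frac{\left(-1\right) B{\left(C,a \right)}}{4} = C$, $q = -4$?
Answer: $-31 + \frac{5 \sqrt{5}}{4} \approx -28.205$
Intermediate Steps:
$B{\left(C,a \right)} = - 4 C$
$x = -12$ ($x = \left(-4\right) 3 = -12$)
$O = \sqrt{5} \approx 2.2361$
$L{\left(S \right)} = - \frac{S}{8}$ ($L{\left(S \right)} = \frac{S + S}{-4 - 12} = \frac{2 S}{-16} = 2 S \left(- \frac{1}{16}\right) = - \frac{S}{8}$)
$- 10 L{\left(O \right)} - 31 = - 10 \left(- \frac{\sqrt{5}}{8}\right) - 31 = \frac{5 \sqrt{5}}{4} - 31 = -31 + \frac{5 \sqrt{5}}{4}$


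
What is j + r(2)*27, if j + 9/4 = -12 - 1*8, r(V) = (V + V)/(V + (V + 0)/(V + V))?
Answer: 419/20 ≈ 20.950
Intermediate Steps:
r(V) = 2*V/(1/2 + V) (r(V) = (2*V)/(V + V/((2*V))) = (2*V)/(V + V*(1/(2*V))) = (2*V)/(V + 1/2) = (2*V)/(1/2 + V) = 2*V/(1/2 + V))
j = -89/4 (j = -9/4 + (-12 - 1*8) = -9/4 + (-12 - 8) = -9/4 - 20 = -89/4 ≈ -22.250)
j + r(2)*27 = -89/4 + (4*2/(1 + 2*2))*27 = -89/4 + (4*2/(1 + 4))*27 = -89/4 + (4*2/5)*27 = -89/4 + (4*2*(1/5))*27 = -89/4 + (8/5)*27 = -89/4 + 216/5 = 419/20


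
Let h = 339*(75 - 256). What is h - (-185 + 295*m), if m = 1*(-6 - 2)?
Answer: -58814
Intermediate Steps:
m = -8 (m = 1*(-8) = -8)
h = -61359 (h = 339*(-181) = -61359)
h - (-185 + 295*m) = -61359 - (-185 + 295*(-8)) = -61359 - (-185 - 2360) = -61359 - 1*(-2545) = -61359 + 2545 = -58814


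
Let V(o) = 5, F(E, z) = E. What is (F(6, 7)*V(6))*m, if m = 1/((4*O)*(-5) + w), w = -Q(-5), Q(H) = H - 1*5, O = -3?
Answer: 3/7 ≈ 0.42857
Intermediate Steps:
Q(H) = -5 + H (Q(H) = H - 5 = -5 + H)
w = 10 (w = -(-5 - 5) = -1*(-10) = 10)
m = 1/70 (m = 1/((4*(-3))*(-5) + 10) = 1/(-12*(-5) + 10) = 1/(60 + 10) = 1/70 ≈ 0.014286)
(F(6, 7)*V(6))*m = (6*5)*(1/70) = 30*(1/70) = 3/7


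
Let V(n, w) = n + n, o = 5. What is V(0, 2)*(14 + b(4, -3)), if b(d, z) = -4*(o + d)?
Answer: 0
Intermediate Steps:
b(d, z) = -20 - 4*d (b(d, z) = -4*(5 + d) = -20 - 4*d)
V(n, w) = 2*n
V(0, 2)*(14 + b(4, -3)) = (2*0)*(14 + (-20 - 4*4)) = 0*(14 + (-20 - 16)) = 0*(14 - 36) = 0*(-22) = 0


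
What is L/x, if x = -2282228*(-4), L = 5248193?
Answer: 5248193/9128912 ≈ 0.57490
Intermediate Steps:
x = 9128912
L/x = 5248193/9128912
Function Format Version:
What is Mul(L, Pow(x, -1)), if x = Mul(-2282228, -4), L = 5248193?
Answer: Rational(5248193, 9128912) ≈ 0.57490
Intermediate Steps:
x = 9128912
Mul(L, Pow(x, -1)) = Mul(5248193, Pow(9128912, -1)) = Mul(5248193, Rational(1, 9128912)) = Rational(5248193, 9128912)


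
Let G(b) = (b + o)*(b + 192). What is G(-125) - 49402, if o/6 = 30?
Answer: -45717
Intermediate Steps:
o = 180 (o = 6*30 = 180)
G(b) = (180 + b)*(192 + b) (G(b) = (b + 180)*(b + 192) = (180 + b)*(192 + b))
G(-125) - 49402 = (34560 + (-125)² + 372*(-125)) - 49402 = (34560 + 15625 - 46500) - 49402 = 3685 - 49402 = -45717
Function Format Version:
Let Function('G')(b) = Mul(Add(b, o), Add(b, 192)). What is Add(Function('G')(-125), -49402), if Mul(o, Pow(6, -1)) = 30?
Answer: -45717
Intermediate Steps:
o = 180 (o = Mul(6, 30) = 180)
Function('G')(b) = Mul(Add(180, b), Add(192, b)) (Function('G')(b) = Mul(Add(b, 180), Add(b, 192)) = Mul(Add(180, b), Add(192, b)))
Add(Function('G')(-125), -49402) = Add(Add(34560, Pow(-125, 2), Mul(372, -125)), -49402) = Add(Add(34560, 15625, -46500), -49402) = Add(3685, -49402) = -45717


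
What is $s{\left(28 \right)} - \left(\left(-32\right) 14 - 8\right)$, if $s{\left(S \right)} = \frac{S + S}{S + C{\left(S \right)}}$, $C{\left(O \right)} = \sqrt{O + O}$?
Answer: $\frac{5956}{13} - \frac{2 \sqrt{14}}{13} \approx 457.58$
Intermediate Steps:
$C{\left(O \right)} = \sqrt{2} \sqrt{O}$ ($C{\left(O \right)} = \sqrt{2 O} = \sqrt{2} \sqrt{O}$)
$s{\left(S \right)} = \frac{2 S}{S + \sqrt{2} \sqrt{S}}$ ($s{\left(S \right)} = \frac{S + S}{S + \sqrt{2} \sqrt{S}} = \frac{2 S}{S + \sqrt{2} \sqrt{S}}$)
$s{\left(28 \right)} - \left(\left(-32\right) 14 - 8\right) = 2 \cdot 28 \frac{1}{28 + \sqrt{2} \sqrt{28}} - \left(\left(-32\right) 14 - 8\right) = 2 \cdot 28 \frac{1}{28 + \sqrt{2} \cdot 2 \sqrt{7}} - \left(-448 - 8\right) = 2 \cdot 28 \frac{1}{28 + 2 \sqrt{14}} - -456 = \frac{56}{28 + 2 \sqrt{14}} + 456 = 456 + \frac{56}{28 + 2 \sqrt{14}}$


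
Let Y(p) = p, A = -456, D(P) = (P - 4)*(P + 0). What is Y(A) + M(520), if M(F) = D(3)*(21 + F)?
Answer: -2079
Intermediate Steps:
D(P) = P*(-4 + P) (D(P) = (-4 + P)*P = P*(-4 + P))
M(F) = -63 - 3*F (M(F) = (3*(-4 + 3))*(21 + F) = (3*(-1))*(21 + F) = -3*(21 + F) = -63 - 3*F)
Y(A) + M(520) = -456 + (-63 - 3*520) = -456 + (-63 - 1560) = -456 - 1623 = -2079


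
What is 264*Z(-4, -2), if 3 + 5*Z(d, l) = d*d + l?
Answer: 2904/5 ≈ 580.80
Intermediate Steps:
Z(d, l) = -3/5 + l/5 + d**2/5 (Z(d, l) = -3/5 + (d*d + l)/5 = -3/5 + (d**2 + l)/5 = -3/5 + (l + d**2)/5 = -3/5 + (l/5 + d**2/5) = -3/5 + l/5 + d**2/5)
264*Z(-4, -2) = 264*(-3/5 + (1/5)*(-2) + (1/5)*(-4)**2) = 264*(-3/5 - 2/5 + (1/5)*16) = 264*(-3/5 - 2/5 + 16/5) = 264*(11/5) = 2904/5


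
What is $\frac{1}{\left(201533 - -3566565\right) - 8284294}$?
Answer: $- \frac{1}{4516196} \approx -2.2143 \cdot 10^{-7}$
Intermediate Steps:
$\frac{1}{\left(201533 - -3566565\right) - 8284294} = \frac{1}{\left(201533 + 3566565\right) - 8284294} = \frac{1}{3768098 - 8284294} = \frac{1}{-4516196} = - \frac{1}{4516196}$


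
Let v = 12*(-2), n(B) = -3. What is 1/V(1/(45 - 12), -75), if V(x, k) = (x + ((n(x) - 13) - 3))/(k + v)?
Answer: 3267/626 ≈ 5.2188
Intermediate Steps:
v = -24
V(x, k) = (-19 + x)/(-24 + k) (V(x, k) = (x + ((-3 - 13) - 3))/(k - 24) = (x + (-16 - 3))/(-24 + k) = (x - 19)/(-24 + k) = (-19 + x)/(-24 + k))
1/V(1/(45 - 12), -75) = 1/((-19 + 1/(45 - 12))/(-24 - 75)) = 1/((-19 + 1/33)/(-99)) = 1/(-(-19 + 1/33)/99) = 1/(-1/99*(-626/33)) = 1/(626/3267) = 3267/626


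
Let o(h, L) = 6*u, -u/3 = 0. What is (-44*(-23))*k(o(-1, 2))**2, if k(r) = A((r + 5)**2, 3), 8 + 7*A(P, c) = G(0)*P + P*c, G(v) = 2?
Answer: 13853268/49 ≈ 2.8272e+5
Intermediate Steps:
u = 0 (u = -3*0 = 0)
o(h, L) = 0 (o(h, L) = 6*0 = 0)
A(P, c) = -8/7 + 2*P/7 + P*c/7 (A(P, c) = -8/7 + (2*P + P*c)/7 = -8/7 + (2*P/7 + P*c/7) = -8/7 + 2*P/7 + P*c/7)
k(r) = -8/7 + 5*(5 + r)**2/7 (k(r) = -8/7 + 2*(r + 5)**2/7 + (1/7)*(r + 5)**2*3 = -8/7 + 2*(5 + r)**2/7 + (1/7)*(5 + r)**2*3 = -8/7 + 2*(5 + r)**2/7 + 3*(5 + r)**2/7 = -8/7 + 5*(5 + r)**2/7)
(-44*(-23))*k(o(-1, 2))**2 = (-44*(-23))*(-8/7 + 5*(5 + 0)**2/7)**2 = 1012*(-8/7 + (5/7)*5**2)**2 = 1012*(-8/7 + (5/7)*25)**2 = 1012*(-8/7 + 125/7)**2 = 1012*(117/7)**2 = 1012*(13689/49) = 13853268/49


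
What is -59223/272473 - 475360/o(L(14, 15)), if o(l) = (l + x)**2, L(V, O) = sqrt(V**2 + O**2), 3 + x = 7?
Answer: -11322232495987/8938476765 + 760576*sqrt(421)/32805 ≈ -790.97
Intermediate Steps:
x = 4 (x = -3 + 7 = 4)
L(V, O) = sqrt(O**2 + V**2)
o(l) = (4 + l)**2 (o(l) = (l + 4)**2 = (4 + l)**2)
-59223/272473 - 475360/o(L(14, 15)) = -59223/272473 - 475360/(4 + sqrt(15**2 + 14**2))**2 = -59223*1/272473 - 475360/(4 + sqrt(225 + 196))**2 = -59223/272473 - 475360/(4 + sqrt(421))**2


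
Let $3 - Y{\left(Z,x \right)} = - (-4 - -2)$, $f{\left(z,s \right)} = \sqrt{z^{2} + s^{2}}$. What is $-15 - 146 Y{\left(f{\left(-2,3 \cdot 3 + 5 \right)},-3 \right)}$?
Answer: $-161$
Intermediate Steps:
$f{\left(z,s \right)} = \sqrt{s^{2} + z^{2}}$
$Y{\left(Z,x \right)} = 1$ ($Y{\left(Z,x \right)} = 3 - - (-4 - -2) = 3 - - (-4 + 2) = 3 - \left(-1\right) \left(-2\right) = 3 - 2 = 1$)
$-15 - 146 Y{\left(f{\left(-2,3 \cdot 3 + 5 \right)},-3 \right)} = -15 - 146 = -161$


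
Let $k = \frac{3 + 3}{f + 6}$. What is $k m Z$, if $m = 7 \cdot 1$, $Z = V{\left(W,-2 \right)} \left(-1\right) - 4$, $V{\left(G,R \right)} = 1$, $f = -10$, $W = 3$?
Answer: $\frac{105}{2} \approx 52.5$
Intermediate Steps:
$k = - \frac{3}{2}$ ($k = \frac{3 + 3}{-10 + 6} = \frac{6}{-4} = 6 \left(- \frac{1}{4}\right) = - \frac{3}{2} \approx -1.5$)
$Z = -5$ ($Z = 1 \left(-1\right) - 4 = -1 - 4 = -5$)
$m = 7$
$k m Z = \left(- \frac{3}{2}\right) 7 \left(-5\right) = \left(- \frac{21}{2}\right) \left(-5\right) = \frac{105}{2}$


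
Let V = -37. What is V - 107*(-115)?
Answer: 12268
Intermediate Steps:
V - 107*(-115) = -37 - 107*(-115) = -37 + 12305 = 12268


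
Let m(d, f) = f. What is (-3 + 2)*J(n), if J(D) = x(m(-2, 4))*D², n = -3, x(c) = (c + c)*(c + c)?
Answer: -576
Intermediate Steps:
x(c) = 4*c² (x(c) = (2*c)*(2*c) = 4*c²)
J(D) = 64*D² (J(D) = (4*4²)*D² = (4*16)*D² = 64*D²)
(-3 + 2)*J(n) = (-3 + 2)*(64*(-3)²) = -64*9 = -1*576 = -576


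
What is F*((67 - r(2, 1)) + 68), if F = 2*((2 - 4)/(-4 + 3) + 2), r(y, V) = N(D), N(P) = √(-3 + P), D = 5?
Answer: 1080 - 8*√2 ≈ 1068.7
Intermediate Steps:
r(y, V) = √2 (r(y, V) = √(-3 + 5) = √2)
F = 8 (F = 2*(-2/(-1) + 2) = 2*(-2*(-1) + 2) = 2*(2 + 2) = 2*4 = 8)
F*((67 - r(2, 1)) + 68) = 8*((67 - √2) + 68) = 8*(135 - √2) = 1080 - 8*√2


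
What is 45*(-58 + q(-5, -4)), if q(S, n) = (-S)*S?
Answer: -3735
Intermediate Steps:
q(S, n) = -S²
45*(-58 + q(-5, -4)) = 45*(-58 - 1*(-5)²) = 45*(-58 - 1*25) = 45*(-58 - 25) = 45*(-83) = -3735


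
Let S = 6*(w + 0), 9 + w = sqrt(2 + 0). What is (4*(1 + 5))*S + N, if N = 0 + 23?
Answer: -1273 + 144*sqrt(2) ≈ -1069.4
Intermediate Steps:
N = 23
w = -9 + sqrt(2) (w = -9 + sqrt(2 + 0) = -9 + sqrt(2) ≈ -7.5858)
S = -54 + 6*sqrt(2) (S = 6*((-9 + sqrt(2)) + 0) = 6*(-9 + sqrt(2)) = -54 + 6*sqrt(2) ≈ -45.515)
(4*(1 + 5))*S + N = (4*(1 + 5))*(-54 + 6*sqrt(2)) + 23 = (4*6)*(-54 + 6*sqrt(2)) + 23 = 24*(-54 + 6*sqrt(2)) + 23 = (-1296 + 144*sqrt(2)) + 23 = -1273 + 144*sqrt(2)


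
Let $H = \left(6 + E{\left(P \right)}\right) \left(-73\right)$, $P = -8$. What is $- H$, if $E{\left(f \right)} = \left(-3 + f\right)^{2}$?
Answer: $9271$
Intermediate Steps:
$H = -9271$ ($H = \left(6 + \left(-3 - 8\right)^{2}\right) \left(-73\right) = \left(6 + \left(-11\right)^{2}\right) \left(-73\right) = \left(6 + 121\right) \left(-73\right) = 127 \left(-73\right) = -9271$)
$- H = \left(-1\right) \left(-9271\right) = 9271$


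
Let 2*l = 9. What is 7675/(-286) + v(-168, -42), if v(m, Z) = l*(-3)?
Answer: -5768/143 ≈ -40.336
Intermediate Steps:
l = 9/2 (l = (½)*9 = 9/2 ≈ 4.5000)
v(m, Z) = -27/2 (v(m, Z) = (9/2)*(-3) = -27/2)
7675/(-286) + v(-168, -42) = 7675/(-286) - 27/2 = 7675*(-1/286) - 27/2 = -7675/286 - 27/2 = -5768/143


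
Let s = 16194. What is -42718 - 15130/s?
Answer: -345895211/8097 ≈ -42719.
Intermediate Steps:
-42718 - 15130/s = -42718 - 15130/16194 = -42718 - 15130*1/16194 = -42718 - 7565/8097 = -345895211/8097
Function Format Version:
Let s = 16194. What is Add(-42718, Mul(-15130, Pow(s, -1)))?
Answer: Rational(-345895211, 8097) ≈ -42719.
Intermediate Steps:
Add(-42718, Mul(-15130, Pow(s, -1))) = Add(-42718, Mul(-15130, Pow(16194, -1))) = Add(-42718, Mul(-15130, Rational(1, 16194))) = Add(-42718, Rational(-7565, 8097)) = Rational(-345895211, 8097)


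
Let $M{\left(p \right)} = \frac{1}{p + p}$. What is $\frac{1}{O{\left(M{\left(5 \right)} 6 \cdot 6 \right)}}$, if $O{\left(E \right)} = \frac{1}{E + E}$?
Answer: $\frac{36}{5} \approx 7.2$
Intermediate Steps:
$M{\left(p \right)} = \frac{1}{2 p}$
$O{\left(E \right)} = \frac{1}{2 E}$
$\frac{1}{O{\left(M{\left(5 \right)} 6 \cdot 6 \right)}} = \frac{1}{\frac{1}{2} \frac{1}{\frac{1}{2 \cdot 5} \cdot 6 \cdot 6}} = \frac{1}{\frac{1}{2} \frac{1}{\frac{1}{2} \cdot \frac{1}{5} \cdot 6 \cdot 6}} = \frac{1}{\frac{1}{2} \frac{1}{\frac{1}{10} \cdot 6 \cdot 6}} = \frac{1}{\frac{1}{2} \frac{1}{\frac{3}{5} \cdot 6}} = \frac{1}{\frac{1}{2} \frac{1}{\frac{18}{5}}} = \frac{1}{\frac{1}{2} \cdot \frac{5}{18}} = \frac{1}{\frac{5}{36}} = \frac{36}{5}$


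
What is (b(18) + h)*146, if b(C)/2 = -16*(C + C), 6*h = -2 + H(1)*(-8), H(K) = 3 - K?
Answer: -168630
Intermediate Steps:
h = -3 (h = (-2 + (3 - 1*1)*(-8))/6 = (-2 + (3 - 1)*(-8))/6 = (-2 + 2*(-8))/6 = (-2 - 16)/6 = (⅙)*(-18) = -3)
b(C) = -64*C (b(C) = 2*(-16*(C + C)) = 2*(-32*C) = -64*C)
(b(18) + h)*146 = (-64*18 - 3)*146 = (-1152 - 3)*146 = -1155*146 = -168630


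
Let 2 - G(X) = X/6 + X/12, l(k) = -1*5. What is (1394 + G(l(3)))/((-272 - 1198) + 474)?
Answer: -1863/1328 ≈ -1.4029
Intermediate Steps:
l(k) = -5
G(X) = 2 - X/4 (G(X) = 2 - (X/6 + X/12) = 2 - X/4)
(1394 + G(l(3)))/((-272 - 1198) + 474) = (1394 + (2 - ¼*(-5)))/((-272 - 1198) + 474) = (1394 + (2 + 5/4))/(-1470 + 474) = (1394 + 13/4)/(-996) = (5589/4)*(-1/996) = -1863/1328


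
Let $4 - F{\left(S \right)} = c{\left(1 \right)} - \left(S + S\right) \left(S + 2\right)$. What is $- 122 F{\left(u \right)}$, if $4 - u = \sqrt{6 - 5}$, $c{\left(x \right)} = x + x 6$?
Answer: $-3294$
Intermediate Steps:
$c{\left(x \right)} = 7 x$ ($c{\left(x \right)} = x + 6 x = 7 x$)
$u = 3$ ($u = 4 - \sqrt{6 - 5} = 4 - \sqrt{1} = 4 - 1 = 3$)
$F{\left(S \right)} = -3 + 2 S \left(2 + S\right)$ ($F{\left(S \right)} = 4 - \left(7 \cdot 1 - \left(S + S\right) \left(S + 2\right)\right) = 4 - \left(7 - 2 S \left(2 + S\right)\right) = 4 + \left(-7 + 2 S \left(2 + S\right)\right) = -3 + 2 S \left(2 + S\right)$)
$- 122 F{\left(u \right)} = - 122 \left(-3 + 2 \cdot 3^{2} + 4 \cdot 3\right) = - 122 \left(-3 + 2 \cdot 9 + 12\right) = - 122 \left(-3 + 18 + 12\right) = \left(-122\right) 27 = -3294$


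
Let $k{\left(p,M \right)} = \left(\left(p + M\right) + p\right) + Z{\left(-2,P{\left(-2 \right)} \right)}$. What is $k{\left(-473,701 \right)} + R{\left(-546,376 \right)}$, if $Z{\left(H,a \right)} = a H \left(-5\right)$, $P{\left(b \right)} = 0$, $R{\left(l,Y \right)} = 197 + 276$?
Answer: $228$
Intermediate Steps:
$R{\left(l,Y \right)} = 473$
$Z{\left(H,a \right)} = - 5 H a$ ($Z{\left(H,a \right)} = H a \left(-5\right) = - 5 H a$)
$k{\left(p,M \right)} = M + 2 p$ ($k{\left(p,M \right)} = \left(\left(p + M\right) + p\right) - \left(-10\right) 0 = \left(\left(M + p\right) + p\right) + 0 = \left(M + 2 p\right) + 0 = M + 2 p$)
$k{\left(-473,701 \right)} + R{\left(-546,376 \right)} = \left(701 + 2 \left(-473\right)\right) + 473 = \left(701 - 946\right) + 473 = -245 + 473 = 228$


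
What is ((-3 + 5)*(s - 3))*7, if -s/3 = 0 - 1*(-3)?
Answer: -168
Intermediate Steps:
s = -9 (s = -3*(0 - 1*(-3)) = -3*(0 + 3) = -3*3 = -9)
((-3 + 5)*(s - 3))*7 = ((-3 + 5)*(-9 - 3))*7 = (2*(-12))*7 = -24*7 = -168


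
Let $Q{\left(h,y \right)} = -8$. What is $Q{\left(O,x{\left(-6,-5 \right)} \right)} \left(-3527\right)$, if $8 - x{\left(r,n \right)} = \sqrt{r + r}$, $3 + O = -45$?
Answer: $28216$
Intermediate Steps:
$O = -48$ ($O = -3 - 45 = -48$)
$x{\left(r,n \right)} = 8 - \sqrt{2} \sqrt{r}$ ($x{\left(r,n \right)} = 8 - \sqrt{r + r} = 8 - \sqrt{2 r} = 8 - \sqrt{2} \sqrt{r}$)
$Q{\left(O,x{\left(-6,-5 \right)} \right)} \left(-3527\right) = \left(-8\right) \left(-3527\right) = 28216$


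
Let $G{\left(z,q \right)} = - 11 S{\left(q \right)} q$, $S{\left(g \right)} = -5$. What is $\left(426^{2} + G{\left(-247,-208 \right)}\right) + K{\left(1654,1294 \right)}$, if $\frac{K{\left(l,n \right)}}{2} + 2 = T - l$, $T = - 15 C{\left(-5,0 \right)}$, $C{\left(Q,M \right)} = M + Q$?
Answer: $166874$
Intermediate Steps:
$T = 75$ ($T = - 15 \left(0 - 5\right) = \left(-15\right) \left(-5\right) = 75$)
$G{\left(z,q \right)} = 55 q$ ($G{\left(z,q \right)} = \left(-11\right) \left(-5\right) q = 55 q$)
$K{\left(l,n \right)} = 146 - 2 l$ ($K{\left(l,n \right)} = -4 + 2 \left(75 - l\right) = -4 - \left(-150 + 2 l\right) = 146 - 2 l$)
$\left(426^{2} + G{\left(-247,-208 \right)}\right) + K{\left(1654,1294 \right)} = \left(426^{2} + 55 \left(-208\right)\right) + \left(146 - 3308\right) = \left(181476 - 11440\right) + \left(146 - 3308\right) = 170036 - 3162 = 166874$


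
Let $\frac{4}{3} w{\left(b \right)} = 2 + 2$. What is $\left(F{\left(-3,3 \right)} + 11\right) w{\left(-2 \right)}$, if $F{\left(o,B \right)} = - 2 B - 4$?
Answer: $3$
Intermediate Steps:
$w{\left(b \right)} = 3$ ($w{\left(b \right)} = \frac{3 \left(2 + 2\right)}{4} = \frac{3}{4} \cdot 4 = 3$)
$F{\left(o,B \right)} = -4 - 2 B$
$\left(F{\left(-3,3 \right)} + 11\right) w{\left(-2 \right)} = \left(\left(-4 - 6\right) + 11\right) 3 = \left(-10 + 11\right) 3 = 1 \cdot 3 = 3$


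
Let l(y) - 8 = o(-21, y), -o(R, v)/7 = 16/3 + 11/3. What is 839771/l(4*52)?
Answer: -839771/55 ≈ -15269.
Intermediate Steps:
o(R, v) = -63 (o(R, v) = -7*(16/3 + 11/3) = -7*9 = -63)
l(y) = -55 (l(y) = 8 - 63 = -55)
839771/l(4*52) = 839771/(-55) = 839771*(-1/55) = -839771/55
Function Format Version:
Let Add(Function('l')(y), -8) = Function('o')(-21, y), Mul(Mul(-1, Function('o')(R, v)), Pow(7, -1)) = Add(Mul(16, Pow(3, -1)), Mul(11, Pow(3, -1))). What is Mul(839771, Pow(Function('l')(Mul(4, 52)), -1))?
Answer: Rational(-839771, 55) ≈ -15269.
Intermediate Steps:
Function('o')(R, v) = -63 (Function('o')(R, v) = Mul(-7, Add(Mul(16, Pow(3, -1)), Mul(11, Pow(3, -1)))) = Mul(-7, Add(Mul(16, Rational(1, 3)), Mul(11, Rational(1, 3)))) = Mul(-7, Add(Rational(16, 3), Rational(11, 3))) = Mul(-7, 9) = -63)
Function('l')(y) = -55 (Function('l')(y) = Add(8, -63) = -55)
Mul(839771, Pow(Function('l')(Mul(4, 52)), -1)) = Mul(839771, Pow(-55, -1)) = Mul(839771, Rational(-1, 55)) = Rational(-839771, 55)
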